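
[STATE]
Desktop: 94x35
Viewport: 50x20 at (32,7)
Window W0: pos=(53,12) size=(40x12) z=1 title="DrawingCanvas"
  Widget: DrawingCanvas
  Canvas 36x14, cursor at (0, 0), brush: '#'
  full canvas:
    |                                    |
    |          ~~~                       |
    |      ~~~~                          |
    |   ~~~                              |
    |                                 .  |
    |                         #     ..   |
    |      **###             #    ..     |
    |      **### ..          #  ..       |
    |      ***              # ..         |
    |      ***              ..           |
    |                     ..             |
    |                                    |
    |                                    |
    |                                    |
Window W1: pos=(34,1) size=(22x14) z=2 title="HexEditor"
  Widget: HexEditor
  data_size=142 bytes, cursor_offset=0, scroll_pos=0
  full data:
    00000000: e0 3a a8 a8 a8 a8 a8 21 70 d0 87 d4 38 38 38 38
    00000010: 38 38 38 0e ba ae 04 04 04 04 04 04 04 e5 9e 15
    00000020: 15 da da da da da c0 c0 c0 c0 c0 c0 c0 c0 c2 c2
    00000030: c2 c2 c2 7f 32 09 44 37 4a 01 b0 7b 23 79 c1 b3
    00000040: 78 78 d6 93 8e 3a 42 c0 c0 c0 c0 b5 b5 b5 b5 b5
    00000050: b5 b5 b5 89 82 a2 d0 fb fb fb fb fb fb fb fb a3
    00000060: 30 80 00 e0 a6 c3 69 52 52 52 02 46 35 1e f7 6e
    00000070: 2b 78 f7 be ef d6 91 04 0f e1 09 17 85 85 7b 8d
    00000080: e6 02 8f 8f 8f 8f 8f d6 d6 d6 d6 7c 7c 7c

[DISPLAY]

  ┃00000030  c2 c2 c2 7┃                          
  ┃00000040  78 78 d6 9┃                          
  ┃00000050  b5 b5 b5 8┃                          
  ┃00000060  30 80 00 e┃                          
  ┃00000070  2b 78 f7 b┃                          
  ┃00000080  e6 02 8f 8┃━━━━━━━━━━━━━━━━━━━━━━━━━━
  ┃                    ┃rawingCanvas              
  ┗━━━━━━━━━━━━━━━━━━━━┛──────────────────────────
                     ┃+                           
                     ┃          ~~~               
                     ┃      ~~~~                  
                     ┃   ~~~                      
                     ┃                            
                     ┃                         #  
                     ┃      **###             #   
                     ┃      **### ..          #  .
                     ┗━━━━━━━━━━━━━━━━━━━━━━━━━━━━
                                                  
                                                  
                                                  


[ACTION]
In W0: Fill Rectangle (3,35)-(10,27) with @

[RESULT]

  ┃00000030  c2 c2 c2 7┃                          
  ┃00000040  78 78 d6 9┃                          
  ┃00000050  b5 b5 b5 8┃                          
  ┃00000060  30 80 00 e┃                          
  ┃00000070  2b 78 f7 b┃                          
  ┃00000080  e6 02 8f 8┃━━━━━━━━━━━━━━━━━━━━━━━━━━
  ┃                    ┃rawingCanvas              
  ┗━━━━━━━━━━━━━━━━━━━━┛──────────────────────────
                     ┃+                           
                     ┃          ~~~               
                     ┃      ~~~~                  
                     ┃   ~~~                     @
                     ┃                           @
                     ┃                         # @
                     ┃      **###             #  @
                     ┃      **### ..          #  @
                     ┗━━━━━━━━━━━━━━━━━━━━━━━━━━━━
                                                  
                                                  
                                                  


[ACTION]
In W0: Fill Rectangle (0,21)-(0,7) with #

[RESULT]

  ┃00000030  c2 c2 c2 7┃                          
  ┃00000040  78 78 d6 9┃                          
  ┃00000050  b5 b5 b5 8┃                          
  ┃00000060  30 80 00 e┃                          
  ┃00000070  2b 78 f7 b┃                          
  ┃00000080  e6 02 8f 8┃━━━━━━━━━━━━━━━━━━━━━━━━━━
  ┃                    ┃rawingCanvas              
  ┗━━━━━━━━━━━━━━━━━━━━┛──────────────────────────
                     ┃+      ###############      
                     ┃          ~~~               
                     ┃      ~~~~                  
                     ┃   ~~~                     @
                     ┃                           @
                     ┃                         # @
                     ┃      **###             #  @
                     ┃      **### ..          #  @
                     ┗━━━━━━━━━━━━━━━━━━━━━━━━━━━━
                                                  
                                                  
                                                  


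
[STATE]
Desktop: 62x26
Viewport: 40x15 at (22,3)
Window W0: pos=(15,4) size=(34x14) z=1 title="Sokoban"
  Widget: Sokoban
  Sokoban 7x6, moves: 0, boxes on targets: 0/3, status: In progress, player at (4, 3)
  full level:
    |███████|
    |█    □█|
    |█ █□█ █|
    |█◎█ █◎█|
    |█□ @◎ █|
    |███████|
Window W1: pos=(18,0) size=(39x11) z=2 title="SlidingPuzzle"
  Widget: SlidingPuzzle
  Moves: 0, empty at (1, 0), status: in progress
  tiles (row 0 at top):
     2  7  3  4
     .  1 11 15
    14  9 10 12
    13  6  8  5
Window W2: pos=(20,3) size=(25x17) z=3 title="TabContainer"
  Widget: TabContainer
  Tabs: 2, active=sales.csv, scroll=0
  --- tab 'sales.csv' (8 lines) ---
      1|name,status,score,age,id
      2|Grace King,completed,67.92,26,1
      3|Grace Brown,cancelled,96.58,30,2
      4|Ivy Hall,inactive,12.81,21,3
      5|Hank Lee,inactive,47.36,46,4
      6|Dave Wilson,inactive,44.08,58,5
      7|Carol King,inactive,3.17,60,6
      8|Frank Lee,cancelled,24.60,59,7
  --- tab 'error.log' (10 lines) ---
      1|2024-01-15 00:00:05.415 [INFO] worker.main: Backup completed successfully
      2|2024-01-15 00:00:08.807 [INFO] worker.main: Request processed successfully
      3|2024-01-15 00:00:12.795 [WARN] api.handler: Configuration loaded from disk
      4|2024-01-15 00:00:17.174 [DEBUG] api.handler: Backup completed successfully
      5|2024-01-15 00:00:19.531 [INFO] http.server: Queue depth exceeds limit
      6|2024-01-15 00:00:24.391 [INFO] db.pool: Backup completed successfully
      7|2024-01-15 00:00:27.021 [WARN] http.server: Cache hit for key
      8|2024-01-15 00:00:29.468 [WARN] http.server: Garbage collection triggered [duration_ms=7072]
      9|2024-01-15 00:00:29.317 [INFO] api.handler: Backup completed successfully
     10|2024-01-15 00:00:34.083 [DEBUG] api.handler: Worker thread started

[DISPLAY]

━━━━━━━━━━━━━━━━━━━━━━┓           ┃     
TabContainer          ┃           ┃     
──────────────────────┨           ┃     
sales.csv]│ error.log ┃           ┃     
──────────────────────┃           ┃     
ame,status,score,age,i┃           ┃     
race King,completed,67┃           ┃     
race Brown,cancelled,9┃━━━━━━━━━━━┛     
vy Hall,inactive,12.81┃   ┃             
ank Lee,inactive,47.36┃   ┃             
ave Wilson,inactive,44┃   ┃             
arol King,inactive,3.1┃   ┃             
rank Lee,cancelled,24.┃   ┃             
                      ┃   ┃             
                      ┃━━━┛             


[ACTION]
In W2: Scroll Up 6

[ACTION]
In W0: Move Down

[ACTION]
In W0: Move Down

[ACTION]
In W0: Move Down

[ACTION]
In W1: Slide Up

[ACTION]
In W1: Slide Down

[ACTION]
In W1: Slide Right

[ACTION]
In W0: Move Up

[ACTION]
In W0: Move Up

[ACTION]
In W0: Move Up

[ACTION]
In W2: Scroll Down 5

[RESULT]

━━━━━━━━━━━━━━━━━━━━━━┓           ┃     
TabContainer          ┃           ┃     
──────────────────────┨           ┃     
sales.csv]│ error.log ┃           ┃     
──────────────────────┃           ┃     
ave Wilson,inactive,44┃           ┃     
arol King,inactive,3.1┃           ┃     
rank Lee,cancelled,24.┃━━━━━━━━━━━┛     
                      ┃   ┃             
                      ┃   ┃             
                      ┃   ┃             
                      ┃   ┃             
                      ┃   ┃             
                      ┃   ┃             
                      ┃━━━┛             


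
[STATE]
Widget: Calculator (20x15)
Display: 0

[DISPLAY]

                   0
┌───┬───┬───┬───┐   
│ 7 │ 8 │ 9 │ ÷ │   
├───┼───┼───┼───┤   
│ 4 │ 5 │ 6 │ × │   
├───┼───┼───┼───┤   
│ 1 │ 2 │ 3 │ - │   
├───┼───┼───┼───┤   
│ 0 │ . │ = │ + │   
├───┼───┼───┼───┤   
│ C │ MC│ MR│ M+│   
└───┴───┴───┴───┘   
                    
                    
                    


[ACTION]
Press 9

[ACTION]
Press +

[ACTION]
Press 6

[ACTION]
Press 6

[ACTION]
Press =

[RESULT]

                  75
┌───┬───┬───┬───┐   
│ 7 │ 8 │ 9 │ ÷ │   
├───┼───┼───┼───┤   
│ 4 │ 5 │ 6 │ × │   
├───┼───┼───┼───┤   
│ 1 │ 2 │ 3 │ - │   
├───┼───┼───┼───┤   
│ 0 │ . │ = │ + │   
├───┼───┼───┼───┤   
│ C │ MC│ MR│ M+│   
└───┴───┴───┴───┘   
                    
                    
                    


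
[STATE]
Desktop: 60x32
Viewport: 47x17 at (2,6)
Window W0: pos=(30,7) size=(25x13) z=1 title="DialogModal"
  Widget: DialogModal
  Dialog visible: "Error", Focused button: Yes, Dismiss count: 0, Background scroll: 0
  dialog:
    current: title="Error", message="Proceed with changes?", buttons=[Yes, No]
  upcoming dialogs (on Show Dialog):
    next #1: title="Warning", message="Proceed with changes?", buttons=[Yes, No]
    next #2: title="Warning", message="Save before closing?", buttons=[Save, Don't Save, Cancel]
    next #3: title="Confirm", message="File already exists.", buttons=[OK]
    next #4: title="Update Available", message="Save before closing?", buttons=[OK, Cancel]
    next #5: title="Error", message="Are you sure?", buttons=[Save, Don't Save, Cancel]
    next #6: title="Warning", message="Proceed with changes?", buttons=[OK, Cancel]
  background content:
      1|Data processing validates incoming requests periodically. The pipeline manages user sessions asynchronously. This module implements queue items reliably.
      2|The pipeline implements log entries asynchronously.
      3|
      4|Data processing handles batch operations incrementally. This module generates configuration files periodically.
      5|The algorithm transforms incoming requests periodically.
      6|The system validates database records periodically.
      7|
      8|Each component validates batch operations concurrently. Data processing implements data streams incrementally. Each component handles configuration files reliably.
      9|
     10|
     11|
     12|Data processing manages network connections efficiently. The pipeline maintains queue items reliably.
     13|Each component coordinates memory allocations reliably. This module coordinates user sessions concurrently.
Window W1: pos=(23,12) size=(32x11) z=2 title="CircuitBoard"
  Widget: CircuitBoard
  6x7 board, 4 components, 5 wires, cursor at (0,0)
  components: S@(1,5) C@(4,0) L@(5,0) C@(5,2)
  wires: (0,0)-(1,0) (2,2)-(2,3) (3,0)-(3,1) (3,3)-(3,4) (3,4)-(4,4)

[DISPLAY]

                                               
                            ┏━━━━━━━━━━━━━━━━━━
                            ┃ DialogModal      
                            ┠──────────────────
                            ┃Data processing va
                            ┃The pipeline imple
                     ┏━━━━━━━━━━━━━━━━━━━━━━━━━
                     ┃ CircuitBoard            
                     ┠─────────────────────────
                     ┃   0 1 2 3 4 5           
                     ┃0  [.]                   
                     ┃    │                    
                     ┃1   ·                   S
                     ┃                         
                     ┃2           · ─ ·        
                     ┃                         
                     ┗━━━━━━━━━━━━━━━━━━━━━━━━━


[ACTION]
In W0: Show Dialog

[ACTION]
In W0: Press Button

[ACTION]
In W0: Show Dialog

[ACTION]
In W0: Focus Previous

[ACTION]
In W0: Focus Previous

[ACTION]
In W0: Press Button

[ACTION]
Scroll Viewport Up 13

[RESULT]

                                               
                                               
                                               
                                               
                                               
                                               
                                               
                            ┏━━━━━━━━━━━━━━━━━━
                            ┃ DialogModal      
                            ┠──────────────────
                            ┃Data processing va
                            ┃The pipeline imple
                     ┏━━━━━━━━━━━━━━━━━━━━━━━━━
                     ┃ CircuitBoard            
                     ┠─────────────────────────
                     ┃   0 1 2 3 4 5           
                     ┃0  [.]                   


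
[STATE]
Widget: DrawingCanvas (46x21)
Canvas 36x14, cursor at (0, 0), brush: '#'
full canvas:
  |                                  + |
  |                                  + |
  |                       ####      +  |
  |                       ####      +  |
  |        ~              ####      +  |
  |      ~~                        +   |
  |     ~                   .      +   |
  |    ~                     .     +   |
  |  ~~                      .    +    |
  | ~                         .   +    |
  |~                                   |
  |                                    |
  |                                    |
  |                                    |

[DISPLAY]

+                                 +           
                                  +           
                       ####      +            
                       ####      +            
        ~              ####      +            
      ~~                        +             
     ~                   .      +             
    ~                     .     +             
  ~~                      .    +              
 ~                         .   +              
~                                             
                                              
                                              
                                              
                                              
                                              
                                              
                                              
                                              
                                              
                                              


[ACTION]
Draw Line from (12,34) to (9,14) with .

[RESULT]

+                                 +           
                                  +           
                       ####      +            
                       ####      +            
        ~              ####      +            
      ~~                        +             
     ~                   .      +             
    ~                     .     +             
  ~~                      .    +              
 ~            ....         .   +              
~                 ......                      
                        .......               
                               ....           
                                              
                                              
                                              
                                              
                                              
                                              
                                              
                                              


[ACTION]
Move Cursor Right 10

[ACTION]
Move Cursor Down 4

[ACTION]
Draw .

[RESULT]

                                  +           
                                  +           
                       ####      +            
                       ####      +            
        ~ .            ####      +            
      ~~                        +             
     ~                   .      +             
    ~                     .     +             
  ~~                      .    +              
 ~            ....         .   +              
~                 ......                      
                        .......               
                               ....           
                                              
                                              
                                              
                                              
                                              
                                              
                                              
                                              


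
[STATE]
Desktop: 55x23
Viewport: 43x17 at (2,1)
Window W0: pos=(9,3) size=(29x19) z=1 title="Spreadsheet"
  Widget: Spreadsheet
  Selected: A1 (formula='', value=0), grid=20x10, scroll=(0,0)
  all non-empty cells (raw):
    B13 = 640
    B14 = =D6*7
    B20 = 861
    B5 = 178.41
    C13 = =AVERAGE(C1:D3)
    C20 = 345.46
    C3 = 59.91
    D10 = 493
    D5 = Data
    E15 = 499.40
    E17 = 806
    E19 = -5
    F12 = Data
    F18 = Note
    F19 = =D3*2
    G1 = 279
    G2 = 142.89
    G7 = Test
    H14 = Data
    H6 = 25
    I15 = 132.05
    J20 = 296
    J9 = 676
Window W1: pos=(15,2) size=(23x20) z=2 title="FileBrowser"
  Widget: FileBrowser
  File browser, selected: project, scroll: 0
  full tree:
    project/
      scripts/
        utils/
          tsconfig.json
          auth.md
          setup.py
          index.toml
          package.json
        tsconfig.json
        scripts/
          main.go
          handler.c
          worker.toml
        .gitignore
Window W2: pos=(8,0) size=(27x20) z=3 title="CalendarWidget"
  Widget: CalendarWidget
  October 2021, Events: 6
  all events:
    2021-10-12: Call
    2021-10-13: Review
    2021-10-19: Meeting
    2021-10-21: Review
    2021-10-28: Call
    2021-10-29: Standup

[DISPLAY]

      ┃ CalendarWidget          ┃          
      ┠─────────────────────────┨━━┓       
      ┃       October 2021      ┃  ┃       
      ┃Mo Tu We Th Fr Sa Su     ┃──┨       
      ┃             1  2  3     ┃  ┃       
      ┃ 4  5  6  7  8  9 10     ┃  ┃       
      ┃11 12* 13* 14 15 16 17   ┃  ┃       
      ┃18 19* 20 21* 22 23 24   ┃  ┃       
      ┃25 26 27 28* 29* 30 31   ┃  ┃       
      ┃                         ┃  ┃       
      ┃                         ┃  ┃       
      ┃                         ┃  ┃       
      ┃                         ┃  ┃       
      ┃                         ┃  ┃       
      ┃                         ┃  ┃       
      ┃                         ┃  ┃       
      ┃                         ┃  ┃       


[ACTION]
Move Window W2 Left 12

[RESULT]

CalendarWidget          ┃                  
────────────────────────┨━━━━━━━━━━┓       
      October 2021      ┃r         ┃       
o Tu We Th Fr Sa Su     ┃──────────┨       
            1  2  3     ┃ct/       ┃       
4  5  6  7  8  9 10     ┃ipts/     ┃       
1 12* 13* 14 15 16 17   ┃          ┃       
8 19* 20 21* 22 23 24   ┃          ┃       
5 26 27 28* 29* 30 31   ┃          ┃       
                        ┃          ┃       
                        ┃          ┃       
                        ┃          ┃       
                        ┃          ┃       
                        ┃          ┃       
                        ┃          ┃       
                        ┃          ┃       
                        ┃          ┃       


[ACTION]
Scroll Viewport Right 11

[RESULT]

dget          ┃                            
──────────────┨━━━━━━━━━━┓                 
ber 2021      ┃r         ┃                 
 Fr Sa Su     ┃──────────┨                 
  1  2  3     ┃ct/       ┃                 
  8  9 10     ┃ipts/     ┃                 
14 15 16 17   ┃          ┃                 
1* 22 23 24   ┃          ┃                 
* 29* 30 31   ┃          ┃                 
              ┃          ┃                 
              ┃          ┃                 
              ┃          ┃                 
              ┃          ┃                 
              ┃          ┃                 
              ┃          ┃                 
              ┃          ┃                 
              ┃          ┃                 


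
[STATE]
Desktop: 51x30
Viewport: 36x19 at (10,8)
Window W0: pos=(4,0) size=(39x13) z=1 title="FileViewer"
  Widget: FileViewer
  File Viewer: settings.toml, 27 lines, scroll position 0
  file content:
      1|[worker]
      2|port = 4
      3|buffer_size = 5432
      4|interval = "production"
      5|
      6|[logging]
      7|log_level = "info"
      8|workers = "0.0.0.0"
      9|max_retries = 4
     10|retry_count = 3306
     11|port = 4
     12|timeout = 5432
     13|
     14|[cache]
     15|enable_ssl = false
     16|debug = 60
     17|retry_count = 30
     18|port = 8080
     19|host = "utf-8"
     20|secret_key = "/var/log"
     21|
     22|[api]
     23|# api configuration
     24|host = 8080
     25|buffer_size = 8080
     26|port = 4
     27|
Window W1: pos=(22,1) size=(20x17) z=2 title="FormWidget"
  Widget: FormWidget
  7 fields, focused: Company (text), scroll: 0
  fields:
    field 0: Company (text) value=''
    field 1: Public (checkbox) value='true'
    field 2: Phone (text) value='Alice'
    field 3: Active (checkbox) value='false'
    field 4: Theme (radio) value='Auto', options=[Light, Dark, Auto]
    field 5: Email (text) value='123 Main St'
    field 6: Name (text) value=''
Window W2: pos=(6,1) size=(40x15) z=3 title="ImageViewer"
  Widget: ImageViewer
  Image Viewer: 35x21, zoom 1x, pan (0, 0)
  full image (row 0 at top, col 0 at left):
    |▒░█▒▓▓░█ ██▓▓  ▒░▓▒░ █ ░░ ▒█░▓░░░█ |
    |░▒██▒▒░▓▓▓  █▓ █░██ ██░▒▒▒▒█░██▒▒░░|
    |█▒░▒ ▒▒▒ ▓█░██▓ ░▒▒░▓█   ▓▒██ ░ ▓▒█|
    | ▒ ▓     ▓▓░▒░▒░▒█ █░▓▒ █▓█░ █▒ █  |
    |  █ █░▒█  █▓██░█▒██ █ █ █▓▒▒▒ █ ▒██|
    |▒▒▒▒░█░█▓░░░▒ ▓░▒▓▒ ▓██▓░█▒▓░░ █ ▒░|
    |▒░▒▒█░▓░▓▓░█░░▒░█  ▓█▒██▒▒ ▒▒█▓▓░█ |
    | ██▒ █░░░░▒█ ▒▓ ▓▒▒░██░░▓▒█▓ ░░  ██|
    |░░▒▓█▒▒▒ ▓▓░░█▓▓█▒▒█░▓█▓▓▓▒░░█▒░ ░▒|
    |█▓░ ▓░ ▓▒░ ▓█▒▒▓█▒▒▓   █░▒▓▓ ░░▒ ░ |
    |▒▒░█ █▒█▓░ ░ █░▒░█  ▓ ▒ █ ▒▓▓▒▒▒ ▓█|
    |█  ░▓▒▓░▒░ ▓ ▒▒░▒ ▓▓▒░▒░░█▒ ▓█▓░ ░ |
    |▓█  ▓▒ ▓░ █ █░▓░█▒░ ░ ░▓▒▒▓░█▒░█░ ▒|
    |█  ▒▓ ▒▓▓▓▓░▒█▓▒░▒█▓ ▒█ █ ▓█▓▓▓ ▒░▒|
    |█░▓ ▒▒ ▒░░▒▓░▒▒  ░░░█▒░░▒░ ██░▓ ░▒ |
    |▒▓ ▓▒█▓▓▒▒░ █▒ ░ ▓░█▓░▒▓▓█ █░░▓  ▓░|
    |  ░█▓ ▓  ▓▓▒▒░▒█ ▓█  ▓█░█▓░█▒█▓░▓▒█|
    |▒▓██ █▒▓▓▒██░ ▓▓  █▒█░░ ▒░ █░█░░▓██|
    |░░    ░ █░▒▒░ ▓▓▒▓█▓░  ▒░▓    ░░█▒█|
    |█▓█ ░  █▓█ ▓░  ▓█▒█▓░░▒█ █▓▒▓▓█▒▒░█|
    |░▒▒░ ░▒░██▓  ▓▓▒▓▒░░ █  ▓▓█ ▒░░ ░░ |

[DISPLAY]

 █░▒█  █▓██░█▒██ █ █ █▓▒▒▒ █ ▒██   ┃
▒░█░█▓░░░▒ ▓░▒▓▒ ▓██▓░█▒▓░░ █ ▒░   ┃
▒█░▓░▓▓░█░░▒░█  ▓█▒██▒▒ ▒▒█▓▓░█    ┃
▒ █░░░░▒█ ▒▓ ▓▒▒░██░░▓▒█▓ ░░  ██   ┃
▓█▒▒▒ ▓▓░░█▓▓█▒▒█░▓█▓▓▓▒░░█▒░ ░▒   ┃
 ▓░ ▓▒░ ▓█▒▒▓█▒▒▓   █░▒▓▓ ░░▒ ░    ┃
█ █▒█▓░ ░ █░▒░█  ▓ ▒ █ ▒▓▓▒▒▒ ▓█   ┃
━━━━━━━━━━━━━━━━━━━━━━━━━━━━━━━━━━━┛
            ┃                  ┃    
            ┗━━━━━━━━━━━━━━━━━━┛    
                                    
                                    
                                    
                                    
                                    
                                    
                                    
                                    
                                    


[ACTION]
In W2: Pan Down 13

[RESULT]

█ █▒▓▓▒██░ ▓▓  █▒█░░ ▒░ █░█░░▓██   ┃
   ░ █░▒▒░ ▓▓▒▓█▓░  ▒░▓    ░░█▒█   ┃
 ░  █▓█ ▓░  ▓█▒█▓░░▒█ █▓▒▓▓█▒▒░█   ┃
░ ░▒░██▓  ▓▓▒▓▒░░ █  ▓▓█ ▒░░ ░░    ┃
                                   ┃
                                   ┃
                                   ┃
━━━━━━━━━━━━━━━━━━━━━━━━━━━━━━━━━━━┛
            ┃                  ┃    
            ┗━━━━━━━━━━━━━━━━━━┛    
                                    
                                    
                                    
                                    
                                    
                                    
                                    
                                    
                                    


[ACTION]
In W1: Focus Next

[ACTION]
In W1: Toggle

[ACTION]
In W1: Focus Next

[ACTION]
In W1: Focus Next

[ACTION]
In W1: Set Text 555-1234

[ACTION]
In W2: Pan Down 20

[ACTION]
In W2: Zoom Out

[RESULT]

                                   ┃
                                   ┃
                                   ┃
                                   ┃
                                   ┃
                                   ┃
                                   ┃
━━━━━━━━━━━━━━━━━━━━━━━━━━━━━━━━━━━┛
            ┃                  ┃    
            ┗━━━━━━━━━━━━━━━━━━┛    
                                    
                                    
                                    
                                    
                                    
                                    
                                    
                                    
                                    


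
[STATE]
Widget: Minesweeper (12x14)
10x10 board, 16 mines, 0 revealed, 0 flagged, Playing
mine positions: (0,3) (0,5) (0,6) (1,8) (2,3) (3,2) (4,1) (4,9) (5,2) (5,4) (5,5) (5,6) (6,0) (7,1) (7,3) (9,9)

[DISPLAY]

■■■■■■■■■■  
■■■■■■■■■■  
■■■■■■■■■■  
■■■■■■■■■■  
■■■■■■■■■■  
■■■■■■■■■■  
■■■■■■■■■■  
■■■■■■■■■■  
■■■■■■■■■■  
■■■■■■■■■■  
            
            
            
            


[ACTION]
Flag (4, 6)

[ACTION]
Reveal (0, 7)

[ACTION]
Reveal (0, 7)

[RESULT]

■■■■■■■2■■  
■■■■■■■■■■  
■■■■■■■■■■  
■■■■■■■■■■  
■■■■■■⚑■■■  
■■■■■■■■■■  
■■■■■■■■■■  
■■■■■■■■■■  
■■■■■■■■■■  
■■■■■■■■■■  
            
            
            
            


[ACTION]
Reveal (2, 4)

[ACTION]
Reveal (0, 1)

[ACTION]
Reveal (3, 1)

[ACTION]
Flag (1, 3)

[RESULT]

  1■■■■2■■  
  2⚑■■■■■■  
 12■1■■■■■  
12■■■■■■■■  
■■■■■■⚑■■■  
■■■■■■■■■■  
■■■■■■■■■■  
■■■■■■■■■■  
■■■■■■■■■■  
■■■■■■■■■■  
            
            
            
            


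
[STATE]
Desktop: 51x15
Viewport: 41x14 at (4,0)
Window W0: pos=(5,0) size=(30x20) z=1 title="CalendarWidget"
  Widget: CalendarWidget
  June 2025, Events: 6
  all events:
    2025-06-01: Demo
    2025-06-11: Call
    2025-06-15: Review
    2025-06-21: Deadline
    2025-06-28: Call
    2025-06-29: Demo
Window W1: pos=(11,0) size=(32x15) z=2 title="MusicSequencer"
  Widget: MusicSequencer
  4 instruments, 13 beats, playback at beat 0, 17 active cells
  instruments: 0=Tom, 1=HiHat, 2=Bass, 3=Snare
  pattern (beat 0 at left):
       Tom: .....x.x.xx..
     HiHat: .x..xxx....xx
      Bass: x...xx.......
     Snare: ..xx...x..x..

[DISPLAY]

 ┏━━━━━┏━━━━━━━━━━━━━━━━━━━━━━━━━━━━━━┓  
 ┃ Cale┃ MusicSequencer               ┃  
 ┠─────┠──────────────────────────────┨  
 ┃     ┃      ▼123456789012           ┃  
 ┃Mo Tu┃   Tom·····█·█·██··           ┃  
 ┃     ┃ HiHat·█··███····██           ┃  
 ┃ 2  3┃  Bass█···██·······           ┃  
 ┃ 9 10┃ Snare··██···█··█··           ┃  
 ┃16 17┃                              ┃  
 ┃23 24┃                              ┃  
 ┃30   ┃                              ┃  
 ┃     ┃                              ┃  
 ┃     ┃                              ┃  
 ┃     ┃                              ┃  


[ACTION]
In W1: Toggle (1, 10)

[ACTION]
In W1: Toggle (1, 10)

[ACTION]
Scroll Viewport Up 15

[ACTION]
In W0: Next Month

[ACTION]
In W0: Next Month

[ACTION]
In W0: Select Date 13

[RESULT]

 ┏━━━━━┏━━━━━━━━━━━━━━━━━━━━━━━━━━━━━━┓  
 ┃ Cale┃ MusicSequencer               ┃  
 ┠─────┠──────────────────────────────┨  
 ┃     ┃      ▼123456789012           ┃  
 ┃Mo Tu┃   Tom·····█·█·██··           ┃  
 ┃     ┃ HiHat·█··███····██           ┃  
 ┃ 4  5┃  Bass█···██·······           ┃  
 ┃11 12┃ Snare··██···█··█··           ┃  
 ┃18 19┃                              ┃  
 ┃25 26┃                              ┃  
 ┃     ┃                              ┃  
 ┃     ┃                              ┃  
 ┃     ┃                              ┃  
 ┃     ┃                              ┃  


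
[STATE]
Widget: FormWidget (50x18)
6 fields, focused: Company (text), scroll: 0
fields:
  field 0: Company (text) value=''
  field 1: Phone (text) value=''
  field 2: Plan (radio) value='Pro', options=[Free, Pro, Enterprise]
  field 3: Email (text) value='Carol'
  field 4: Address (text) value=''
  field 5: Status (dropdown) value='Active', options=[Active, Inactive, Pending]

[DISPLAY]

> Company:    [                                  ]
  Phone:      [                                  ]
  Plan:       ( ) Free  (●) Pro  ( ) Enterprise   
  Email:      [Carol                             ]
  Address:    [                                  ]
  Status:     [Active                           ▼]
                                                  
                                                  
                                                  
                                                  
                                                  
                                                  
                                                  
                                                  
                                                  
                                                  
                                                  
                                                  


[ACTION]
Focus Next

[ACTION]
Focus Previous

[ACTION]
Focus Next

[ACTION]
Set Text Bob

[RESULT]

  Company:    [                                  ]
> Phone:      [Bob                               ]
  Plan:       ( ) Free  (●) Pro  ( ) Enterprise   
  Email:      [Carol                             ]
  Address:    [                                  ]
  Status:     [Active                           ▼]
                                                  
                                                  
                                                  
                                                  
                                                  
                                                  
                                                  
                                                  
                                                  
                                                  
                                                  
                                                  


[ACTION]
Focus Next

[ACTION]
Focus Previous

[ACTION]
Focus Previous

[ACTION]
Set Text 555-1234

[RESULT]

> Company:    [555-1234                          ]
  Phone:      [Bob                               ]
  Plan:       ( ) Free  (●) Pro  ( ) Enterprise   
  Email:      [Carol                             ]
  Address:    [                                  ]
  Status:     [Active                           ▼]
                                                  
                                                  
                                                  
                                                  
                                                  
                                                  
                                                  
                                                  
                                                  
                                                  
                                                  
                                                  


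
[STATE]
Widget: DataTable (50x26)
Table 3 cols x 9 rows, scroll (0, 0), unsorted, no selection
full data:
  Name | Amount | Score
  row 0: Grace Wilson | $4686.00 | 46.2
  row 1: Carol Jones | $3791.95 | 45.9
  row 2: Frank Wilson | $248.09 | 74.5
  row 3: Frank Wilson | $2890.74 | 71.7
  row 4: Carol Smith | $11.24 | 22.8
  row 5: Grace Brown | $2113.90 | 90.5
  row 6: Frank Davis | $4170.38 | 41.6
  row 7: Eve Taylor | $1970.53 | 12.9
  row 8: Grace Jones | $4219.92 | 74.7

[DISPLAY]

Name        │Amount  │Score                       
────────────┼────────┼─────                       
Grace Wilson│$4686.00│46.2                        
Carol Jones │$3791.95│45.9                        
Frank Wilson│$248.09 │74.5                        
Frank Wilson│$2890.74│71.7                        
Carol Smith │$11.24  │22.8                        
Grace Brown │$2113.90│90.5                        
Frank Davis │$4170.38│41.6                        
Eve Taylor  │$1970.53│12.9                        
Grace Jones │$4219.92│74.7                        
                                                  
                                                  
                                                  
                                                  
                                                  
                                                  
                                                  
                                                  
                                                  
                                                  
                                                  
                                                  
                                                  
                                                  
                                                  


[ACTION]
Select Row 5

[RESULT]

Name        │Amount  │Score                       
────────────┼────────┼─────                       
Grace Wilson│$4686.00│46.2                        
Carol Jones │$3791.95│45.9                        
Frank Wilson│$248.09 │74.5                        
Frank Wilson│$2890.74│71.7                        
Carol Smith │$11.24  │22.8                        
>race Brown │$2113.90│90.5                        
Frank Davis │$4170.38│41.6                        
Eve Taylor  │$1970.53│12.9                        
Grace Jones │$4219.92│74.7                        
                                                  
                                                  
                                                  
                                                  
                                                  
                                                  
                                                  
                                                  
                                                  
                                                  
                                                  
                                                  
                                                  
                                                  
                                                  


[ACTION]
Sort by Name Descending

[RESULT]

Name       ▼│Amount  │Score                       
────────────┼────────┼─────                       
Grace Wilson│$4686.00│46.2                        
Grace Jones │$4219.92│74.7                        
Grace Brown │$2113.90│90.5                        
Frank Wilson│$248.09 │74.5                        
Frank Wilson│$2890.74│71.7                        
>rank Davis │$4170.38│41.6                        
Eve Taylor  │$1970.53│12.9                        
Carol Smith │$11.24  │22.8                        
Carol Jones │$3791.95│45.9                        
                                                  
                                                  
                                                  
                                                  
                                                  
                                                  
                                                  
                                                  
                                                  
                                                  
                                                  
                                                  
                                                  
                                                  
                                                  


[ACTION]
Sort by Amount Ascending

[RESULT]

Name        │Amount ▲│Score                       
────────────┼────────┼─────                       
Carol Smith │$11.24  │22.8                        
Frank Wilson│$248.09 │74.5                        
Eve Taylor  │$1970.53│12.9                        
Grace Brown │$2113.90│90.5                        
Frank Wilson│$2890.74│71.7                        
>arol Jones │$3791.95│45.9                        
Frank Davis │$4170.38│41.6                        
Grace Jones │$4219.92│74.7                        
Grace Wilson│$4686.00│46.2                        
                                                  
                                                  
                                                  
                                                  
                                                  
                                                  
                                                  
                                                  
                                                  
                                                  
                                                  
                                                  
                                                  
                                                  
                                                  
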